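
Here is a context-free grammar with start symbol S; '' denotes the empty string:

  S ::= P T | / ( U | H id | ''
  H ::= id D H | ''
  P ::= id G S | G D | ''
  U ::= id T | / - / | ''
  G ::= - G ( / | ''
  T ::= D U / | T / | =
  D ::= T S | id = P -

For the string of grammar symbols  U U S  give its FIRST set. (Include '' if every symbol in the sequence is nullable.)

Add FIRST(U)\{''} = { /, id }; U is nullable, continue.
Add FIRST(U)\{''} = { /, id }; U is nullable, continue.
Add FIRST(S)\{''} = { -, /, =, id }; S is nullable, continue.
Every symbol is nullable, so include ''.

{ -, /, =, id, '' }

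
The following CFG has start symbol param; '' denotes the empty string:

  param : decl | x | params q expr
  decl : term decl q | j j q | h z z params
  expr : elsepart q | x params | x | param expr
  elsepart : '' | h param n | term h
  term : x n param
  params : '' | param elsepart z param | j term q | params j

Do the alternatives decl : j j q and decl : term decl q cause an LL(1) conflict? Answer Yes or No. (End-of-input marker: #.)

FIRST(j j q) = { j } and FIRST(term decl q) = { x }.
The FIRST sets are disjoint and neither alternative is nullable — no conflict.

No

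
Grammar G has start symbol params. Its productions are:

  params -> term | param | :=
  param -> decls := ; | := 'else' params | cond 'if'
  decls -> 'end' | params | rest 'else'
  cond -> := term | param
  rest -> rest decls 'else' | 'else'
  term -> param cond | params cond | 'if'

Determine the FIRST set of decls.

{ 'else', 'end', 'if', := }

decls -> 'end' contributes {'end'}.
From decls -> params: add FIRST(params) = { 'else', 'end', 'if', := }.
From decls -> rest 'else': add FIRST(rest) = { 'else' }.
Union: FIRST(decls) = { 'else', 'end', 'if', := }.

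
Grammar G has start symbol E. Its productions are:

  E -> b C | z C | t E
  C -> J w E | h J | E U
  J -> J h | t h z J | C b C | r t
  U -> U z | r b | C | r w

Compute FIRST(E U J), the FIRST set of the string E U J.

{ b, t, z }

Add FIRST(E) = { b, t, z }; E is not nullable, stop.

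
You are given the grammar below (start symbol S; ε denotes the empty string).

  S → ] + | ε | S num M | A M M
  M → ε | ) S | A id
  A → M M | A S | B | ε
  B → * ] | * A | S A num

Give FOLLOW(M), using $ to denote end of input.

In S → S num M: M is at the end, add FOLLOW(S) = { $, ), *, ], id, num }.
In S → A M M: add FIRST(M)\{ε} = { ), *, ], id, num }.
  Since M is nullable, also add FOLLOW(S) = { $, ), *, ], id, num }.
In S → A M M: M is at the end, add FOLLOW(S) = { $, ), *, ], id, num }.
In A → M M: add FIRST(M)\{ε} = { ), *, ], id, num }.
  Since M is nullable, also add FOLLOW(A) = { $, ), *, ], id, num }.
In A → M M: M is at the end, add FOLLOW(A) = { $, ), *, ], id, num }.
Union: FOLLOW(M) = { $, ), *, ], id, num }.

{ $, ), *, ], id, num }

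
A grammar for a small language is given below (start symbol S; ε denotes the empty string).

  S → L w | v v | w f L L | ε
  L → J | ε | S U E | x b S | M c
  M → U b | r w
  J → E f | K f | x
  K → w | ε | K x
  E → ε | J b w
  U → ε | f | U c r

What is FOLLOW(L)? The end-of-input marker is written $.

In S → L w: add FIRST(w) = { w }.
In S → w f L L: add FIRST(L)\{ε} = { b, c, f, r, v, w, x }.
  Since L is nullable, also add FOLLOW(S) = { $, b, c, f, r, v, w, x }.
In S → w f L L: L is at the end, add FOLLOW(S) = { $, b, c, f, r, v, w, x }.
Union: FOLLOW(L) = { $, b, c, f, r, v, w, x }.

{ $, b, c, f, r, v, w, x }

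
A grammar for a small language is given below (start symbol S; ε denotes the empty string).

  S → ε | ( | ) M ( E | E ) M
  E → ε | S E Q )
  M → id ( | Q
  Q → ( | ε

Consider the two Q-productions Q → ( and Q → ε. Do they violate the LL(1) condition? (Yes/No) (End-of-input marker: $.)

FIRST(() = { ( } and FIRST(ε) = { ε }.
The second alternative is nullable and FOLLOW(Q) = { $, (, ) } shares ( with FIRST of the first — conflict.

Yes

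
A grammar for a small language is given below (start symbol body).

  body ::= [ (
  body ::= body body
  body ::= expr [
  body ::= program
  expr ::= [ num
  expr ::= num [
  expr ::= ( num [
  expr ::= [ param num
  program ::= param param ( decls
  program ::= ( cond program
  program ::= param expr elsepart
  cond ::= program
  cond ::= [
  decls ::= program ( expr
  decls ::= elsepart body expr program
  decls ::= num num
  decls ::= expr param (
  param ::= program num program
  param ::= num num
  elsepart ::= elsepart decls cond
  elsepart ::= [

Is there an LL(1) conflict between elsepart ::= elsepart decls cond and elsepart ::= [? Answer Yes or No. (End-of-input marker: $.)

FIRST(elsepart decls cond) = { [ } and FIRST([) = { [ }.
Both contain [, so the two alternatives are not disjoint — LL(1) conflict.

Yes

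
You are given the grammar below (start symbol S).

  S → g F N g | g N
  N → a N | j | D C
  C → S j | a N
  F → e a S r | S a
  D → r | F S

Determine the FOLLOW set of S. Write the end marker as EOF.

S is the start symbol, so EOF ∈ FOLLOW(S).
In C → S j: add FIRST(j) = { j }.
In F → e a S r: add FIRST(r) = { r }.
In F → S a: add FIRST(a) = { a }.
In D → F S: S is at the end, add FOLLOW(D) = { a, g }.
Union: FOLLOW(S) = { EOF, a, g, j, r }.

{ EOF, a, g, j, r }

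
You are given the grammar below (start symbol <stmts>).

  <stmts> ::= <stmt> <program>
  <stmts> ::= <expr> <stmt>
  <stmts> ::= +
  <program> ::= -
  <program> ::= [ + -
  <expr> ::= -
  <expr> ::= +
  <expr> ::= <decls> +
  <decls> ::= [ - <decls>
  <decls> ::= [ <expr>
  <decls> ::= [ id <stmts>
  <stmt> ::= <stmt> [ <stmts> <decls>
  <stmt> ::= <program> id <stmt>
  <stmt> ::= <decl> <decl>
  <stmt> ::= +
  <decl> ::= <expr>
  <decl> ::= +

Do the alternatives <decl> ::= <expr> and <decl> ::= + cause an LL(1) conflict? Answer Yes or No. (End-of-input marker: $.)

FIRST(<expr>) = { +, -, [ } and FIRST(+) = { + }.
Both contain +, so the two alternatives are not disjoint — LL(1) conflict.

Yes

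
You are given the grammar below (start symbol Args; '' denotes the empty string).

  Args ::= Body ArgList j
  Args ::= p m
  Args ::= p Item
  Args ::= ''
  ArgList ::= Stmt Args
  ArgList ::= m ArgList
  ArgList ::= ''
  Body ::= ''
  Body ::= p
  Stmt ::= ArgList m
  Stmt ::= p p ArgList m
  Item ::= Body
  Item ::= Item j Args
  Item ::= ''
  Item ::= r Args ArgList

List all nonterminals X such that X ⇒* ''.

{ ArgList, Args, Body, Item }

Directly nullable (have an ''-production): Args, ArgList, Body, Item.
No other nonterminal has a production whose RHS symbols are all nullable.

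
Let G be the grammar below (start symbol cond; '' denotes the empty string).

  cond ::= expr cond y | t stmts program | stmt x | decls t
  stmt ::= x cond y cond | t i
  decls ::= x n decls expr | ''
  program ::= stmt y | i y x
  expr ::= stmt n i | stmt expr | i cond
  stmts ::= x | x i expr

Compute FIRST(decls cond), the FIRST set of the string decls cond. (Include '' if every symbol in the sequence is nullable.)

Add FIRST(decls)\{''} = { x }; decls is nullable, continue.
Add FIRST(cond) = { i, t, x }; cond is not nullable, stop.

{ i, t, x }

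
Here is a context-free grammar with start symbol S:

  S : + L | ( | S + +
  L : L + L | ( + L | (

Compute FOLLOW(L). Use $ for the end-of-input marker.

{ $, + }

In S : + L: L is at the end, add FOLLOW(S) = { $, + }.
In L : L + L: add FIRST(+ L) = { + }.
In L : L + L: L is at the end, add FOLLOW(L) = { $, + }.
In L : ( + L: L is at the end, add FOLLOW(L) = { $, + }.
Union: FOLLOW(L) = { $, + }.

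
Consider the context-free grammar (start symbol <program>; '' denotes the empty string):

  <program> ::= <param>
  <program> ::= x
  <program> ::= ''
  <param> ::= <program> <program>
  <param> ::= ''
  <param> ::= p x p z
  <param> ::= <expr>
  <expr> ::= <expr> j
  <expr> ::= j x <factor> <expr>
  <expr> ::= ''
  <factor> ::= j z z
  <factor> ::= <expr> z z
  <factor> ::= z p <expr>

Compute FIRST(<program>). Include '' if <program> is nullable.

{ j, p, x, '' }

From <program> ::= <param>: add FIRST(<param>) = { j, p, x, '' } (including '' since <param> is nullable).
<program> ::= x contributes {x}.
<program> ::= '' contributes ''.
Union: FIRST(<program>) = { j, p, x, '' }.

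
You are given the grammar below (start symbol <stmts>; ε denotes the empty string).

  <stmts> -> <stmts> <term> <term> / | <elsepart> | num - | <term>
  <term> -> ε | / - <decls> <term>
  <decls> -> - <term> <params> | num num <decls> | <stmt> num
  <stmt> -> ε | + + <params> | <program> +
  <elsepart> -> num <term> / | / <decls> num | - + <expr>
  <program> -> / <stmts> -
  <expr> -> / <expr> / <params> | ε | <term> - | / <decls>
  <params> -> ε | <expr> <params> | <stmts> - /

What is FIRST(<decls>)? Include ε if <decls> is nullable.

<decls> -> - <term> <params> contributes {-}.
<decls> -> num num <decls> contributes {num}.
From <decls> -> <stmt> num: <stmt> nullable, take FIRST(<stmt>) ∪ {num} = { +, /, num }.
Union: FIRST(<decls>) = { +, -, /, num }.

{ +, -, /, num }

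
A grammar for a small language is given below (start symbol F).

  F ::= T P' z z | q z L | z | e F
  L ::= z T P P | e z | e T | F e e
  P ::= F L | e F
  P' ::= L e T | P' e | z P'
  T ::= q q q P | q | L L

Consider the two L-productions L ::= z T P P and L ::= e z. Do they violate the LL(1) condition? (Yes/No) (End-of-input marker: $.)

No

FIRST(z T P P) = { z } and FIRST(e z) = { e }.
The FIRST sets are disjoint and neither alternative is nullable — no conflict.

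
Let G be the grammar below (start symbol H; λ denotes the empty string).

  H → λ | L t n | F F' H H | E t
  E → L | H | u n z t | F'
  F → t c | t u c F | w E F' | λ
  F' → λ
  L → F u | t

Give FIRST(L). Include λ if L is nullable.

{ t, u, w }

From L → F u: F nullable, take FIRST(F) ∪ {u} = { t, u, w }.
L → t contributes {t}.
Union: FIRST(L) = { t, u, w }.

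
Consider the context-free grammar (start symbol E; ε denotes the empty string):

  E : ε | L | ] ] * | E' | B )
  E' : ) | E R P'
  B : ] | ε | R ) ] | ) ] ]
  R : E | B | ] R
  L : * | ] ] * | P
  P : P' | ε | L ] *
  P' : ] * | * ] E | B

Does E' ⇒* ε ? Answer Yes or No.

E' : E R P' and each of E, R, P' is nullable, so E' ⇒* ε.

Yes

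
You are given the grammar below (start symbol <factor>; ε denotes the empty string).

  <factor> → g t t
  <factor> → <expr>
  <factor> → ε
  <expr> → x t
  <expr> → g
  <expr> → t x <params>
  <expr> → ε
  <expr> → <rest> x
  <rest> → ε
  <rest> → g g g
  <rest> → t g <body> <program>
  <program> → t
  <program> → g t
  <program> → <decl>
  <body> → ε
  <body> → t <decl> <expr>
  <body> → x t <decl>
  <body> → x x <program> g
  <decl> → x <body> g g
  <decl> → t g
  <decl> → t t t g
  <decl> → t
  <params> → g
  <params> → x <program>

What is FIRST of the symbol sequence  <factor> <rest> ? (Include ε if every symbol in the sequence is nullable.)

Add FIRST(<factor>)\{ε} = { g, t, x }; <factor> is nullable, continue.
Add FIRST(<rest>)\{ε} = { g, t }; <rest> is nullable, continue.
Every symbol is nullable, so include ε.

{ g, t, x, ε }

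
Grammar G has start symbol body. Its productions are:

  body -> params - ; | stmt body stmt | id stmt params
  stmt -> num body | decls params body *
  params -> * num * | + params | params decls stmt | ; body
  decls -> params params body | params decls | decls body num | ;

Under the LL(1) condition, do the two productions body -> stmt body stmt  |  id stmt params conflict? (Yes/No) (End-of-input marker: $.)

FIRST(stmt body stmt) = { *, +, ;, num } and FIRST(id stmt params) = { id }.
The FIRST sets are disjoint and neither alternative is nullable — no conflict.

No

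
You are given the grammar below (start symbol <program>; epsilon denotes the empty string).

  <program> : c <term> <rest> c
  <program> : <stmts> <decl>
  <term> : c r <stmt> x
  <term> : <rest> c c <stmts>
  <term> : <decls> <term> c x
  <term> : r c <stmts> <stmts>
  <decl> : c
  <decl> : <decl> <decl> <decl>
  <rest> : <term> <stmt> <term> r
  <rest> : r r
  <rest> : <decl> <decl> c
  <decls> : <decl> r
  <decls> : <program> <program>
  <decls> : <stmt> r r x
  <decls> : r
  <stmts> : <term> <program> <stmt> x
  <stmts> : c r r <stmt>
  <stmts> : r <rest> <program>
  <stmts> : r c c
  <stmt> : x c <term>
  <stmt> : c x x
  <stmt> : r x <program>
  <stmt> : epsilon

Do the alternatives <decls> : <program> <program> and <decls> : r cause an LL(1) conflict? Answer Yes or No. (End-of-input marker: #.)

FIRST(<program> <program>) = { c, r, x } and FIRST(r) = { r }.
Both contain r, so the two alternatives are not disjoint — LL(1) conflict.

Yes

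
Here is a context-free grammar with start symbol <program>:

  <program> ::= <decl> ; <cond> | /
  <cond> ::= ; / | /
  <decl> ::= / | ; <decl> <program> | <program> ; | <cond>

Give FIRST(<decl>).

<decl> ::= / contributes {/}.
<decl> ::= ; <decl> <program> contributes {;}.
From <decl> ::= <program> ;: add FIRST(<program>) = { /, ; }.
From <decl> ::= <cond>: add FIRST(<cond>) = { /, ; }.
Union: FIRST(<decl>) = { /, ; }.

{ /, ; }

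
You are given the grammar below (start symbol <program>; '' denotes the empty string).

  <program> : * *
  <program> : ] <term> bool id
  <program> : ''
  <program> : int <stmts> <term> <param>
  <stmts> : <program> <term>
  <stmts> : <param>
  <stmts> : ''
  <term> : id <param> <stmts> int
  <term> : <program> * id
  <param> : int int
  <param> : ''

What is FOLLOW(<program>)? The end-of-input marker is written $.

{ $, *, ], id, int }

<program> is the start symbol, so $ ∈ FOLLOW(<program>).
In <stmts> : <program> <term>: add FIRST(<term>) = { *, ], id, int }.
In <term> : <program> * id: add FIRST(* id) = { * }.
Union: FOLLOW(<program>) = { $, *, ], id, int }.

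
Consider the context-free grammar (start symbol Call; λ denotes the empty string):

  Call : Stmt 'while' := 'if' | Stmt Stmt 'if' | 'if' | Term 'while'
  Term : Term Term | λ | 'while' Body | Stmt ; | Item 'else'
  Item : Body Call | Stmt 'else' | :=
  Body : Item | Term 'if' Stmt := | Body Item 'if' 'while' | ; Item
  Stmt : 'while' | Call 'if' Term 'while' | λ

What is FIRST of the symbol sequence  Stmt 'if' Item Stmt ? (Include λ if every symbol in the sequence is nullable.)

Add FIRST(Stmt)\{λ} = { 'else', 'if', 'while', :=, ; }; Stmt is nullable, continue.
'if' is a terminal; add {'if'} and stop.

{ 'else', 'if', 'while', :=, ; }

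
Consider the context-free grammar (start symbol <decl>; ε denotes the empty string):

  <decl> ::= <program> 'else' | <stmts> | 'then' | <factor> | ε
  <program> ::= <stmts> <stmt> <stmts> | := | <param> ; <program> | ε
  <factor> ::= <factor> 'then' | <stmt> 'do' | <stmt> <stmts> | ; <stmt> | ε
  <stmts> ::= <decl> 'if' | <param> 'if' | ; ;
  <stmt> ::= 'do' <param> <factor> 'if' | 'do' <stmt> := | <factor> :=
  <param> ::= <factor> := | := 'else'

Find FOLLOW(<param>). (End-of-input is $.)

{ 'do', 'if', 'then', :=, ; }

In <program> ::= <param> ; <program>: add FIRST(; <program>) = { ; }.
In <stmts> ::= <param> 'if': add FIRST('if') = { 'if' }.
In <stmt> ::= 'do' <param> <factor> 'if': add FIRST(<factor> 'if') = { 'do', 'if', 'then', :=, ; }.
Union: FOLLOW(<param>) = { 'do', 'if', 'then', :=, ; }.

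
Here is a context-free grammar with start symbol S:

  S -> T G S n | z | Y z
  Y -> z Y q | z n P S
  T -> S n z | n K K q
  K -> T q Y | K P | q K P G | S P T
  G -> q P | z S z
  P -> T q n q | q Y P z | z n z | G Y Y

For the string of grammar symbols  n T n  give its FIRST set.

{ n }

n is a terminal; add {n} and stop.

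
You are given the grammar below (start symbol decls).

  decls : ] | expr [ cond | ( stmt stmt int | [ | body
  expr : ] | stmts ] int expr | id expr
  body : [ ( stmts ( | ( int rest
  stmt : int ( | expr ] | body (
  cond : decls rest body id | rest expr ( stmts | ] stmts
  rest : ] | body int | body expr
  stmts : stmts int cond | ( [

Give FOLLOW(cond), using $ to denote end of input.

{ $, (, [, ], int }

In decls : expr [ cond: cond is at the end, add FOLLOW(decls) = { $, (, [, ] }.
In stmts : stmts int cond: cond is at the end, add FOLLOW(stmts) = { $, (, [, ], int }.
Union: FOLLOW(cond) = { $, (, [, ], int }.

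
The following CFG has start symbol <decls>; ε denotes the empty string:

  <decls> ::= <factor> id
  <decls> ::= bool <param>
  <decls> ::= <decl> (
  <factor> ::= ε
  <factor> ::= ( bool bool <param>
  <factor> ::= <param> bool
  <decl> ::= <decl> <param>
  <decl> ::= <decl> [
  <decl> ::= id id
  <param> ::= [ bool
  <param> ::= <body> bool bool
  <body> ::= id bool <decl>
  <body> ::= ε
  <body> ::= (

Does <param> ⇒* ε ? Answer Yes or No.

Nullable nonterminals: <body>, <factor>.
No production of <param> has an RHS whose symbols are all nullable, so <param> is not nullable.

No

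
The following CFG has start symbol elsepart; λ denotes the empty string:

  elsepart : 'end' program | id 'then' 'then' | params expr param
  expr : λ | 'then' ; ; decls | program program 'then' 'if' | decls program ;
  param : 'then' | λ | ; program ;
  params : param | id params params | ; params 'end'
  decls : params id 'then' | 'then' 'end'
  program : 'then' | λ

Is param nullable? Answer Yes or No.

param has an λ-production, so param ⇒ λ.

Yes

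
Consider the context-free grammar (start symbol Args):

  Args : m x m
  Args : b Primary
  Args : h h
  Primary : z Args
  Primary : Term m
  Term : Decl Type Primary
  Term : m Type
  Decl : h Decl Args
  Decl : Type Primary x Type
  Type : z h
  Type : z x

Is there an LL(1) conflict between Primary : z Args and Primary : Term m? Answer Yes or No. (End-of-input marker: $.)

FIRST(z Args) = { z } and FIRST(Term m) = { h, m, z }.
Both contain z, so the two alternatives are not disjoint — LL(1) conflict.

Yes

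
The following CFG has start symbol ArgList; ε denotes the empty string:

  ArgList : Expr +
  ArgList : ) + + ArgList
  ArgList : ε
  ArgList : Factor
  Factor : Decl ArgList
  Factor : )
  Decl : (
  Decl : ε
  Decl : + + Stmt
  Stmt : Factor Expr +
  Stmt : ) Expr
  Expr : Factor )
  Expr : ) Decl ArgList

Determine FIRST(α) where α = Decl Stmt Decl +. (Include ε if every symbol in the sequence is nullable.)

Add FIRST(Decl)\{ε} = { (, + }; Decl is nullable, continue.
Add FIRST(Stmt) = { (, ), + }; Stmt is not nullable, stop.

{ (, ), + }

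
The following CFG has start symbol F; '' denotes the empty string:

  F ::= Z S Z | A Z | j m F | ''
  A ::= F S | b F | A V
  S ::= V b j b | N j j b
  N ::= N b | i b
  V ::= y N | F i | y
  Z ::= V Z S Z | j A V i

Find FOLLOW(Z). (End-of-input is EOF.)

{ EOF, b, i, j, y }

In F ::= Z S Z: add FIRST(S Z) = { b, i, j, y }.
In F ::= Z S Z: Z is at the end, add FOLLOW(F) = { EOF, b, i, j, y }.
In F ::= A Z: Z is at the end, add FOLLOW(F) = { EOF, b, i, j, y }.
In Z ::= V Z S Z: add FIRST(S Z) = { b, i, j, y }.
In Z ::= V Z S Z: Z is at the end, add FOLLOW(Z) = { EOF, b, i, j, y }.
Union: FOLLOW(Z) = { EOF, b, i, j, y }.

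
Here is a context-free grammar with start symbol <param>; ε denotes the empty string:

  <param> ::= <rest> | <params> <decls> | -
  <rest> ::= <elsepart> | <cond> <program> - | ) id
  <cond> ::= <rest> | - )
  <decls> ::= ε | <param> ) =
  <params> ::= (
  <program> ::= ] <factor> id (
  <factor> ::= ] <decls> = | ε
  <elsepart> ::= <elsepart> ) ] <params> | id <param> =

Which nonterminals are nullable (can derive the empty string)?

{ <decls>, <factor> }

Directly nullable (have an ε-production): <decls>, <factor>.
No other nonterminal has a production whose RHS symbols are all nullable.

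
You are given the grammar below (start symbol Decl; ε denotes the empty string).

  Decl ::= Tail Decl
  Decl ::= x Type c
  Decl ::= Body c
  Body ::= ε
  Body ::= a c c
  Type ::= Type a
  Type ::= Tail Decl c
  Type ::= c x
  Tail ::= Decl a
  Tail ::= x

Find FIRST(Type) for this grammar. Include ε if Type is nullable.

{ a, c, x }

From Type ::= Type a: add FIRST(Type) = { a, c, x }.
From Type ::= Tail Decl c: add FIRST(Tail) = { a, c, x }.
Type ::= c x contributes {c}.
Union: FIRST(Type) = { a, c, x }.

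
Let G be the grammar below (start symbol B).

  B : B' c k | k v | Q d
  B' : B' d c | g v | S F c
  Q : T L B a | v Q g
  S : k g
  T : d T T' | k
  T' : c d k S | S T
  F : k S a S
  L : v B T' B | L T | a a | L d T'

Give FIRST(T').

{ c, k }

T' : c d k S contributes {c}.
From T' : S T: add FIRST(S) = { k }.
Union: FIRST(T') = { c, k }.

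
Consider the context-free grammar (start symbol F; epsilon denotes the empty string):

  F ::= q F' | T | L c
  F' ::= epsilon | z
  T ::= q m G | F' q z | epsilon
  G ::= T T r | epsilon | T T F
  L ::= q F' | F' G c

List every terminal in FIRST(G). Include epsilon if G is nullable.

From G ::= T T r: T, T nullable, take FIRST(T) ∪ FIRST(T) ∪ {r} = { q, r, z }.
G ::= epsilon contributes epsilon.
From G ::= T T F: T, T, F nullable, take FIRST(T) ∪ FIRST(T) ∪ FIRST(F) = { c, q, r, z }; also epsilon since the whole RHS is nullable.
Union: FIRST(G) = { c, q, r, z, epsilon }.

{ c, q, r, z, epsilon }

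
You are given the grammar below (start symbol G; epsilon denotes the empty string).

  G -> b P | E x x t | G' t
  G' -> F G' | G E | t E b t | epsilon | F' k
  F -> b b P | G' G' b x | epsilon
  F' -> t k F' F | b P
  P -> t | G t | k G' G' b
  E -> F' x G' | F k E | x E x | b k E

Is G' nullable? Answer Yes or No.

G' has an epsilon-production, so G' ⇒ epsilon.

Yes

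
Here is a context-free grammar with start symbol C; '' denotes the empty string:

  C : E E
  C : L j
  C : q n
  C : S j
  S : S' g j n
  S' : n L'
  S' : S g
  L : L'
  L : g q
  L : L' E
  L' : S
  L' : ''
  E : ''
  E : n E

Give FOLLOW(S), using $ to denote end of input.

{ g, j, n }

In C : S j: add FIRST(j) = { j }.
In S' : S g: add FIRST(g) = { g }.
In L' : S: S is at the end, add FOLLOW(L') = { g, j, n }.
Union: FOLLOW(S) = { g, j, n }.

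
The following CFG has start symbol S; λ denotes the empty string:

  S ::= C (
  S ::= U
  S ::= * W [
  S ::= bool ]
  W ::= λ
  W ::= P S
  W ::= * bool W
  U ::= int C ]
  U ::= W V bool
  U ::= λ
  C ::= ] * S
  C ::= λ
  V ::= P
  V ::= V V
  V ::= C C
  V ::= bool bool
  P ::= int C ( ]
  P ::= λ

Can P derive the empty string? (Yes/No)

P has an λ-production, so P ⇒ λ.

Yes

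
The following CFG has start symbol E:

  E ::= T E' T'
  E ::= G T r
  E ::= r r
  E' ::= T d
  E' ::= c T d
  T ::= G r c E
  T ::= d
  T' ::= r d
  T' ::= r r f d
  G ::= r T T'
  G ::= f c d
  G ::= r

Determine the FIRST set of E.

{ d, f, r }

From E ::= T E' T': add FIRST(T) = { d, f, r }.
From E ::= G T r: add FIRST(G) = { f, r }.
E ::= r r contributes {r}.
Union: FIRST(E) = { d, f, r }.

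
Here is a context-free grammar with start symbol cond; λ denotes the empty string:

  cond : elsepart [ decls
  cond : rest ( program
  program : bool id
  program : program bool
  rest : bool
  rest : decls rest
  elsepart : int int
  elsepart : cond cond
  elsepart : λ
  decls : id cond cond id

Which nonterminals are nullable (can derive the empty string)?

{ elsepart }

Directly nullable (have an λ-production): elsepart.
No other nonterminal has a production whose RHS symbols are all nullable.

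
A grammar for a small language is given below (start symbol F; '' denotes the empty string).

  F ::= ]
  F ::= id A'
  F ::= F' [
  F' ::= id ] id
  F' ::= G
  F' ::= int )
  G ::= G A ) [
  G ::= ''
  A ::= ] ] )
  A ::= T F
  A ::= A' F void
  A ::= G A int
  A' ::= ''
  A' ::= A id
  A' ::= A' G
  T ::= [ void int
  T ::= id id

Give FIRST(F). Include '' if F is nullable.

F ::= ] contributes {]}.
F ::= id A' contributes {id}.
From F ::= F' [: F' nullable, take FIRST(F') ∪ {[} = { [, ], id, int }.
Union: FIRST(F) = { [, ], id, int }.

{ [, ], id, int }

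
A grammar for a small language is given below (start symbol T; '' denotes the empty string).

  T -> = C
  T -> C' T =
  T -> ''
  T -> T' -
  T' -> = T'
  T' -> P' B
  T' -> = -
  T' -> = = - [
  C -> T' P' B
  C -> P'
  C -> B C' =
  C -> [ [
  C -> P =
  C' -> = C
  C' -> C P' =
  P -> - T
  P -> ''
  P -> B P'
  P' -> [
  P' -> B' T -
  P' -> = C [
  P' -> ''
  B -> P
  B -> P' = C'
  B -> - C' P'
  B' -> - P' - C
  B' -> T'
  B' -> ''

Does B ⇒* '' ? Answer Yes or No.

B -> P and each of P is nullable, so B ⇒* ''.

Yes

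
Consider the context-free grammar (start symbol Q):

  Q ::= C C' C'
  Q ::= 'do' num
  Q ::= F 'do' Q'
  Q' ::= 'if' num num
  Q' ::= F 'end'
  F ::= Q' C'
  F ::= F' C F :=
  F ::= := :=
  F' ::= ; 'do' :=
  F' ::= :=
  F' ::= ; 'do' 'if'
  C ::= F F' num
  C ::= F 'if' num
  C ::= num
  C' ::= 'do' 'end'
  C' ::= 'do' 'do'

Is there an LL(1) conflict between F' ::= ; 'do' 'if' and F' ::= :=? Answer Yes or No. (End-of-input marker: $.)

FIRST(; 'do' 'if') = { ; } and FIRST(:=) = { := }.
The FIRST sets are disjoint and neither alternative is nullable — no conflict.

No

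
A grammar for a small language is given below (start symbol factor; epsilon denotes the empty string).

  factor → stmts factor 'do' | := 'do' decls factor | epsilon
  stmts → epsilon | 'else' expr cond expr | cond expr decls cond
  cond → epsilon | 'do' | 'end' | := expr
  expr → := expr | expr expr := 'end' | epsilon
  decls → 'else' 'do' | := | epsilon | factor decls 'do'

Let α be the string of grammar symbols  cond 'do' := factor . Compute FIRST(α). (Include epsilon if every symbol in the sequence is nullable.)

{ 'do', 'end', := }

Add FIRST(cond)\{epsilon} = { 'do', 'end', := }; cond is nullable, continue.
'do' is a terminal; add {'do'} and stop.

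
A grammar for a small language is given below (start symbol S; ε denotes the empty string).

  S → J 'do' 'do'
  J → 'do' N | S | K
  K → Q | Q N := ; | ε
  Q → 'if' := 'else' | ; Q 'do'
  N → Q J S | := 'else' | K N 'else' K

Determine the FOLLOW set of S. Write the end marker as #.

S is the start symbol, so # ∈ FOLLOW(S).
In J → S: S is at the end, add FOLLOW(J) = { 'do', 'if', ; }.
In N → Q J S: S is at the end, add FOLLOW(N) = { 'do', 'else', 'if', :=, ; }.
Union: FOLLOW(S) = { #, 'do', 'else', 'if', :=, ; }.

{ #, 'do', 'else', 'if', :=, ; }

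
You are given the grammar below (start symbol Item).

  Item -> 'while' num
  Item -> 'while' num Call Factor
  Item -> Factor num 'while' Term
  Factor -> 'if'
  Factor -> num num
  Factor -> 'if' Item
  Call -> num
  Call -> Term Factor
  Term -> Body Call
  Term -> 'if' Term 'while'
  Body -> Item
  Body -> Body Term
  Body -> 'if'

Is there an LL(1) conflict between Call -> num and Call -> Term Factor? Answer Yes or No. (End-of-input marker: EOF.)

Yes

FIRST(num) = { num } and FIRST(Term Factor) = { 'if', 'while', num }.
Both contain num, so the two alternatives are not disjoint — LL(1) conflict.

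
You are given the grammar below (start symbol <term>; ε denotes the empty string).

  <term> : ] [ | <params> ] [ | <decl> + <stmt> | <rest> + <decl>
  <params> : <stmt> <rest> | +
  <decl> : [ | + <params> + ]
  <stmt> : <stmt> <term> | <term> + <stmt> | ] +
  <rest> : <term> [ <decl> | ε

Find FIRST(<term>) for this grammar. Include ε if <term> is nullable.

{ +, [, ] }

<term> : ] [ contributes {]}.
From <term> : <params> ] [: add FIRST(<params>) = { +, [, ] }.
From <term> : <decl> + <stmt>: add FIRST(<decl>) = { +, [ }.
From <term> : <rest> + <decl>: <rest> nullable, take FIRST(<rest>) ∪ {+} = { +, [, ] }.
Union: FIRST(<term>) = { +, [, ] }.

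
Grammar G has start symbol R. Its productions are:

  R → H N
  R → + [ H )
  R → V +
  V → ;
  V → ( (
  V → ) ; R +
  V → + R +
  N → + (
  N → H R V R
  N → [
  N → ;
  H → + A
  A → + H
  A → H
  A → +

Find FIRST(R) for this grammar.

From R → H N: add FIRST(H) = { + }.
R → + [ H ) contributes {+}.
From R → V +: add FIRST(V) = { (, ), +, ; }.
Union: FIRST(R) = { (, ), +, ; }.

{ (, ), +, ; }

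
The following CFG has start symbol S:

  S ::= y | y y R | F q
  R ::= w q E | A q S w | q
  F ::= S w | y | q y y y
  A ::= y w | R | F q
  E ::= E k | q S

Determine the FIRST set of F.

{ q, y }

From F ::= S w: add FIRST(S) = { q, y }.
F ::= y contributes {y}.
F ::= q y y y contributes {q}.
Union: FIRST(F) = { q, y }.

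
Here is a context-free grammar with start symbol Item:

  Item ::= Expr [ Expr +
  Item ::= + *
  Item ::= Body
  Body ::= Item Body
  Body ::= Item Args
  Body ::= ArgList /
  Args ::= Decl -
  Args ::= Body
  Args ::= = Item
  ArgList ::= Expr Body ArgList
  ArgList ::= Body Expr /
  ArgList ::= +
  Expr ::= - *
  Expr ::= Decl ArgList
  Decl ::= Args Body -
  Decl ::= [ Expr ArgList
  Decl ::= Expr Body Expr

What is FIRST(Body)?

From Body ::= Item Body: add FIRST(Item) = { +, -, =, [ }.
From Body ::= Item Args: add FIRST(Item) = { +, -, =, [ }.
From Body ::= ArgList /: add FIRST(ArgList) = { +, -, =, [ }.
Union: FIRST(Body) = { +, -, =, [ }.

{ +, -, =, [ }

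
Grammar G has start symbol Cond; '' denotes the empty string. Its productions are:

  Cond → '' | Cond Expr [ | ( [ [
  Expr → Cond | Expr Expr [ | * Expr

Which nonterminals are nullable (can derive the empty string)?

Directly nullable (have an ''-production): Cond.
Expr → Cond with every symbol nullable, so Expr is nullable.

{ Cond, Expr }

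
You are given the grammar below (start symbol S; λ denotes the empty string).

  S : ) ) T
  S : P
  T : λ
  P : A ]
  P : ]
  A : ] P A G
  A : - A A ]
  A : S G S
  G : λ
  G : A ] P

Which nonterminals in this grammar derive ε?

Directly nullable (have an λ-production): T, G.
No other nonterminal has a production whose RHS symbols are all nullable.

{ G, T }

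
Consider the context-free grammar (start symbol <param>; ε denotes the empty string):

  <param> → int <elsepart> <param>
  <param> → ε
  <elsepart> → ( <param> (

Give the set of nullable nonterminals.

Directly nullable (have an ε-production): <param>.
No other nonterminal has a production whose RHS symbols are all nullable.

{ <param> }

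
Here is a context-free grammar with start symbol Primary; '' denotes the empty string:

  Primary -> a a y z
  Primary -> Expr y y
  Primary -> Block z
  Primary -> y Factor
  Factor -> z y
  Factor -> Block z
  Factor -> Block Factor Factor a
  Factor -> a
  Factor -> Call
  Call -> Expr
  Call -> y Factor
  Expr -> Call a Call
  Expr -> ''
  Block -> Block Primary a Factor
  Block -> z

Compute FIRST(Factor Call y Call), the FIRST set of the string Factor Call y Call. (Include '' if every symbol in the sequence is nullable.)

Add FIRST(Factor)\{''} = { a, y, z }; Factor is nullable, continue.
Add FIRST(Call)\{''} = { a, y }; Call is nullable, continue.
y is a terminal; add {y} and stop.

{ a, y, z }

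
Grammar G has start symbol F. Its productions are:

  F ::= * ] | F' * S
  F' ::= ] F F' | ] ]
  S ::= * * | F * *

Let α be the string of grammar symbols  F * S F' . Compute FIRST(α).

{ *, ] }

Add FIRST(F) = { *, ] }; F is not nullable, stop.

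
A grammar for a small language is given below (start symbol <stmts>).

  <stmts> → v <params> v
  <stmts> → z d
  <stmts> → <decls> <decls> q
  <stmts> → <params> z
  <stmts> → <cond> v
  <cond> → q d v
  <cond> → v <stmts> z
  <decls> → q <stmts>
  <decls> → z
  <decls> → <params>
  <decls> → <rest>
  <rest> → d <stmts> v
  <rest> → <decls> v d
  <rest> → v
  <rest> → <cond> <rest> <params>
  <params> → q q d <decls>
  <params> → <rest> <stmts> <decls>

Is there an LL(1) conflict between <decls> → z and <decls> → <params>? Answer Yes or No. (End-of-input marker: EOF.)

FIRST(z) = { z } and FIRST(<params>) = { d, q, v, z }.
Both contain z, so the two alternatives are not disjoint — LL(1) conflict.

Yes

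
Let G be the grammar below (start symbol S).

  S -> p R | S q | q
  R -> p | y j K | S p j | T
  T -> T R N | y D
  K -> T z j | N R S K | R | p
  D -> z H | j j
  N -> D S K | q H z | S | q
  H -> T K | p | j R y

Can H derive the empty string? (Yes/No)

No

No nonterminal in this grammar is nullable.
No production of H has an RHS whose symbols are all nullable, so H is not nullable.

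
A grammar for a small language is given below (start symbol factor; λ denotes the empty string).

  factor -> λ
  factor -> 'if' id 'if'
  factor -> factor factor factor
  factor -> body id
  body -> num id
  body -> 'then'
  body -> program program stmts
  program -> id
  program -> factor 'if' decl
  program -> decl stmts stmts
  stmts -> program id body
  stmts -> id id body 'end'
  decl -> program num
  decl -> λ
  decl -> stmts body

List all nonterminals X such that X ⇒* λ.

{ decl, factor }

Directly nullable (have an λ-production): factor, decl.
No other nonterminal has a production whose RHS symbols are all nullable.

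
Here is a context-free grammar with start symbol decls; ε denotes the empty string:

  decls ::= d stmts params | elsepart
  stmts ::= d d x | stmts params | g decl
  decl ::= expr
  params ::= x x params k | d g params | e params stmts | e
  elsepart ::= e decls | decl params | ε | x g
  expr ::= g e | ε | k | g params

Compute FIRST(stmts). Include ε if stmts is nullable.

{ d, g }

stmts ::= d d x contributes {d}.
From stmts ::= stmts params: add FIRST(stmts) = { d, g }.
stmts ::= g decl contributes {g}.
Union: FIRST(stmts) = { d, g }.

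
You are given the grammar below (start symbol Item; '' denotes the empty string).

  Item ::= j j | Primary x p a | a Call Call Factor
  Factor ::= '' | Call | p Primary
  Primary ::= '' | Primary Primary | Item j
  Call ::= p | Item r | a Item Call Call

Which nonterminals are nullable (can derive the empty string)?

{ Factor, Primary }

Directly nullable (have an ''-production): Factor, Primary.
No other nonterminal has a production whose RHS symbols are all nullable.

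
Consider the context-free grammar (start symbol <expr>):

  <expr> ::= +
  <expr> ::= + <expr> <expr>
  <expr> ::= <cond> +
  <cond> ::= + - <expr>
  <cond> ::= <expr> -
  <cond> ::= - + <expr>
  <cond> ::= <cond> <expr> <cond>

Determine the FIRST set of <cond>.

<cond> ::= + - <expr> contributes {+}.
From <cond> ::= <expr> -: add FIRST(<expr>) = { +, - }.
<cond> ::= - + <expr> contributes {-}.
From <cond> ::= <cond> <expr> <cond>: add FIRST(<cond>) = { +, - }.
Union: FIRST(<cond>) = { +, - }.

{ +, - }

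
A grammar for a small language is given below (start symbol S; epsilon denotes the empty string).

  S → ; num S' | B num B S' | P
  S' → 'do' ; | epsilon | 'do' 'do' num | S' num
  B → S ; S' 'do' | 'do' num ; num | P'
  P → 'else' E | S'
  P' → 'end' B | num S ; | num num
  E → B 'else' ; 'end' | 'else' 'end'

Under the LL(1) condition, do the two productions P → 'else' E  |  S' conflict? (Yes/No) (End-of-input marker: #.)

FIRST('else' E) = { 'else' } and FIRST(S') = { 'do', num, epsilon }.
The second is nullable but FOLLOW(P) = { #, ; } is disjoint from FIRST of the first.

No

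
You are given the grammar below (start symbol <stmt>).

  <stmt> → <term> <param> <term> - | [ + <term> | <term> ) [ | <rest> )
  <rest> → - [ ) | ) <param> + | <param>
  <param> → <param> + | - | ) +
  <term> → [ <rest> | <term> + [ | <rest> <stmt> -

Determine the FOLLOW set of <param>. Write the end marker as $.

{ $, ), +, -, [ }

In <stmt> → <term> <param> <term> -: add FIRST(<term> -) = { ), -, [ }.
In <rest> → ) <param> +: add FIRST(+) = { + }.
In <rest> → <param>: <param> is at the end, add FOLLOW(<rest>) = { $, ), +, -, [ }.
In <param> → <param> +: add FIRST(+) = { + }.
Union: FOLLOW(<param>) = { $, ), +, -, [ }.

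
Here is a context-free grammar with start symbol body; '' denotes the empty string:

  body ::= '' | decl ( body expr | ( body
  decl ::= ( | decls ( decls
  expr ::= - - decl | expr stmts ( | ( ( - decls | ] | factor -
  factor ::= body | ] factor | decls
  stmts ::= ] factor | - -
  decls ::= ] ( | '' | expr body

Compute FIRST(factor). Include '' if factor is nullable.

{ (, -, ], '' }

From factor ::= body: add FIRST(body) = { (, -, ], '' } (including '' since body is nullable).
factor ::= ] factor contributes {]}.
From factor ::= decls: add FIRST(decls) = { (, -, ], '' } (including '' since decls is nullable).
Union: FIRST(factor) = { (, -, ], '' }.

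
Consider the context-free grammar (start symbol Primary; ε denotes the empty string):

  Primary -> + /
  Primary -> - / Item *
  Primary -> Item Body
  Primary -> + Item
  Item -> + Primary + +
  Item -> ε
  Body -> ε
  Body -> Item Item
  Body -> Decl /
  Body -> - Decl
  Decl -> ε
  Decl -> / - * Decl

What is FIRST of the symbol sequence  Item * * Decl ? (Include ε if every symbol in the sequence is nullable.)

Add FIRST(Item)\{ε} = { + }; Item is nullable, continue.
* is a terminal; add {*} and stop.

{ *, + }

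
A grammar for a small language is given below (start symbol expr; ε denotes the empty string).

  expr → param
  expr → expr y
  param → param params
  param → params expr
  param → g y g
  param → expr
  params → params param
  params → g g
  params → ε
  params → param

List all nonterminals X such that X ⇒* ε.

{ params }

Directly nullable (have an ε-production): params.
No other nonterminal has a production whose RHS symbols are all nullable.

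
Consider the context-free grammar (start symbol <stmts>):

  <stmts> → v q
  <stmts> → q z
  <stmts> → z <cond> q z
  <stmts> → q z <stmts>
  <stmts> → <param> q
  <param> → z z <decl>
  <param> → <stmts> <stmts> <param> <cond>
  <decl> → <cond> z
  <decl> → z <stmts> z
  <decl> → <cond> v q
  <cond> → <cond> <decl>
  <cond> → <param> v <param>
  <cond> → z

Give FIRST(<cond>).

{ q, v, z }

From <cond> → <cond> <decl>: add FIRST(<cond>) = { q, v, z }.
From <cond> → <param> v <param>: add FIRST(<param>) = { q, v, z }.
<cond> → z contributes {z}.
Union: FIRST(<cond>) = { q, v, z }.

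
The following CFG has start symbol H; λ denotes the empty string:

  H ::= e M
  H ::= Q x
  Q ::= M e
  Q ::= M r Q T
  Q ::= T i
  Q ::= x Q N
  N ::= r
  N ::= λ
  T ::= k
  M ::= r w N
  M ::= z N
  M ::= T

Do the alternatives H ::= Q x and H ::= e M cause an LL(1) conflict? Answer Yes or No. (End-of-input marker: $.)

FIRST(Q x) = { k, r, x, z } and FIRST(e M) = { e }.
The FIRST sets are disjoint and neither alternative is nullable — no conflict.

No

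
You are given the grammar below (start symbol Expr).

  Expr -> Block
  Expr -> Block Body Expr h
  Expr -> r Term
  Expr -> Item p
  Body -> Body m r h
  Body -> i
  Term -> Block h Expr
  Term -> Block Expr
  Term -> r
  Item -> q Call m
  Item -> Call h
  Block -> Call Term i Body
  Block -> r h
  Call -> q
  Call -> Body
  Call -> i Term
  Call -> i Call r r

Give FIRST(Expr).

{ i, q, r }

From Expr -> Block: add FIRST(Block) = { i, q, r }.
From Expr -> Block Body Expr h: add FIRST(Block) = { i, q, r }.
Expr -> r Term contributes {r}.
From Expr -> Item p: add FIRST(Item) = { i, q }.
Union: FIRST(Expr) = { i, q, r }.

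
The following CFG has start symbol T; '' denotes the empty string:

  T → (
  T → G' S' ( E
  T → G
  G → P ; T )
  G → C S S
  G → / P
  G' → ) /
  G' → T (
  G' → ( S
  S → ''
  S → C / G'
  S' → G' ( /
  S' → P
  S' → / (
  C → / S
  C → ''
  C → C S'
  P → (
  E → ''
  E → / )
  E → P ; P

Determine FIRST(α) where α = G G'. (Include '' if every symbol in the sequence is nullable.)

{ (, ), / }

Add FIRST(G)\{''} = { (, ), / }; G is nullable, continue.
Add FIRST(G') = { (, ), / }; G' is not nullable, stop.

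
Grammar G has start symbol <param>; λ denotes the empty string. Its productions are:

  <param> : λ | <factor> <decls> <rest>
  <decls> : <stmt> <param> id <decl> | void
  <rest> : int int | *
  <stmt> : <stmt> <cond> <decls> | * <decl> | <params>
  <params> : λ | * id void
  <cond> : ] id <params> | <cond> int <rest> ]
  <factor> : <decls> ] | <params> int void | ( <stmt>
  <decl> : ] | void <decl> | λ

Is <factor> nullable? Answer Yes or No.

No

Nullable nonterminals: <decl>, <param>, <params>, <stmt>.
No production of <factor> has an RHS whose symbols are all nullable, so <factor> is not nullable.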